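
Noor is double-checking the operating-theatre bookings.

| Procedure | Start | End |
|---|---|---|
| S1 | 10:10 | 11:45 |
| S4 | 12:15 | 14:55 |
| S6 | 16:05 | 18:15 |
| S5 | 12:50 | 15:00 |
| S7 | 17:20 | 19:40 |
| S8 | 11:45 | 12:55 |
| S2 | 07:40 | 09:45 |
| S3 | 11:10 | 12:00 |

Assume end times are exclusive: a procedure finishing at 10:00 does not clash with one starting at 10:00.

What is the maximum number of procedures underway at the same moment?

Sweep the timeline, counting +1 at each start and −1 at each end (ends before starts at a tie):
07:40 start S2 → 1
09:45 end S2 → 0
10:10 start S1 → 1
11:10 start S3 → 2
11:45 end S1 → 1
11:45 start S8 → 2
12:00 end S3 → 1
12:15 start S4 → 2
12:50 start S5 → 3
12:55 end S8 → 2
14:55 end S4 → 1
15:00 end S5 → 0
16:05 start S6 → 1
17:20 start S7 → 2
18:15 end S6 → 1
19:40 end S7 → 0
Peak is 3, at 12:50 (S4, S5, S8).

3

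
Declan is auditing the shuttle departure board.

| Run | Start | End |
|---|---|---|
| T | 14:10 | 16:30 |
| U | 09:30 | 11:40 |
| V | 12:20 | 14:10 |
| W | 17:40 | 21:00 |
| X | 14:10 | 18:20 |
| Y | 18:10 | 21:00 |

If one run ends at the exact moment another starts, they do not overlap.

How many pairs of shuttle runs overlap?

4

Sorted by start: U, V, T, X, W, Y.
V starts after U ends, so nothing later overlaps U either.
T starts exactly when V ends (back-to-back, no overlap), so nothing later overlaps V either.
X starts before T ends → T and X overlap.
W starts after T ends, so nothing later overlaps T either.
W starts before X ends → X and W overlap.
Y starts before X ends → X and Y overlap.
Y starts before W ends → W and Y overlap.
Overlapping pairs: T & X, W & X, W & Y, X & Y — 4 in total.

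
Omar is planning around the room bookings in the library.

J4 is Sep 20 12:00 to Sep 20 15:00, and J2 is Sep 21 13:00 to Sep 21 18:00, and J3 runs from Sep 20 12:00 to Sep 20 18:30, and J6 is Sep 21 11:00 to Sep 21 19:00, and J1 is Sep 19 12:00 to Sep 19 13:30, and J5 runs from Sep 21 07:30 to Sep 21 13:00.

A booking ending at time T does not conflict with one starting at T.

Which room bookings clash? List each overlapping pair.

Check each pair: they overlap iff neither finishes before the other starts.
Sorted by start: J1, J3, J4, J5, J6, J2.
J3 starts after J1 ends; J1 is clear from here.
J4 starts before J3 ends → J3 and J4 overlap.
J5 starts after J3 ends; J3 is clear from here.
J5 starts after J4 ends; J4 is clear from here.
J6 starts before J5 ends → J5 and J6 overlap.
J2 starts exactly when J5 ends (back-to-back, no overlap).
J2 starts before J6 ends → J6 and J2 overlap.

J2 & J6, J3 & J4, J5 & J6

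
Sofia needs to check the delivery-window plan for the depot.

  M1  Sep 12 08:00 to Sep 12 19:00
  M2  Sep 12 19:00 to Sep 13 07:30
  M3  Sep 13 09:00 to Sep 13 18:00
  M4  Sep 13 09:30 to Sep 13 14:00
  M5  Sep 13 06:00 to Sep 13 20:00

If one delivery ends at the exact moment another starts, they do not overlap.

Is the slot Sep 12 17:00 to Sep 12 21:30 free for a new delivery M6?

No — it overlaps M1, M2

M1: starts Sep 12 08:00 before M6 ends Sep 12 21:30, and ends Sep 12 19:00 after M6 starts Sep 12 17:00 → overlap.
M2: starts Sep 12 19:00 before M6 ends Sep 12 21:30, and ends Sep 13 07:30 after M6 starts Sep 12 17:00 → overlap.
M5: starts Sep 13 06:00 at or after M6 ends Sep 12 21:30 → clear.
M3: starts Sep 13 09:00 at or after M6 ends Sep 12 21:30 → clear.
M4: starts Sep 13 09:30 at or after M6 ends Sep 12 21:30 → clear.
M6 overlaps M1, M2.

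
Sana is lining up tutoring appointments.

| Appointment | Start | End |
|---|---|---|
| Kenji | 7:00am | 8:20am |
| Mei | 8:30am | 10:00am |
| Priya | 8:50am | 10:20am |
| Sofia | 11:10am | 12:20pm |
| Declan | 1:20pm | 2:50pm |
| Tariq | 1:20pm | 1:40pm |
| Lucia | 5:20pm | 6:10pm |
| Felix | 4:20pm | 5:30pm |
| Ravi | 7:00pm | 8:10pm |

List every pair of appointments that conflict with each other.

Declan & Tariq, Felix & Lucia, Mei & Priya

Two intervals overlap when each starts before the other ends.
Sorted by start: Kenji, Mei, Priya, Sofia, Declan, Tariq, Felix, Lucia, Ravi.
Mei starts after Kenji ends; Kenji is clear from here.
Priya starts before Mei ends → Mei and Priya overlap.
Sofia starts after Mei ends; Mei is clear from here.
Sofia starts after Priya ends; Priya is clear from here.
Declan starts after Sofia ends; Sofia is clear from here.
Tariq starts before Declan ends → Declan and Tariq overlap.
Felix starts after Declan ends; Declan is clear from here.
Felix starts after Tariq ends; Tariq is clear from here.
Lucia starts before Felix ends → Felix and Lucia overlap.
Ravi starts after Felix ends.
Ravi starts after Lucia ends.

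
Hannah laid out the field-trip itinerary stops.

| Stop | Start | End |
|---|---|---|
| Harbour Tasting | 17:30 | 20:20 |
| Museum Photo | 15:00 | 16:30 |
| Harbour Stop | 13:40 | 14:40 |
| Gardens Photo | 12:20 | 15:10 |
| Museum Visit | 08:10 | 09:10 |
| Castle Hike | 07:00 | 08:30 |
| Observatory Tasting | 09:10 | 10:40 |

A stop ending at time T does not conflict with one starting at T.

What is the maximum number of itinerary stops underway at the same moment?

Sort all start/end points and keep a running count:
07:00 start Castle Hike → 1
08:10 start Museum Visit → 2
08:30 end Castle Hike → 1
09:10 end Museum Visit → 0
09:10 start Observatory Tasting → 1
10:40 end Observatory Tasting → 0
12:20 start Gardens Photo → 1
13:40 start Harbour Stop → 2
14:40 end Harbour Stop → 1
15:00 start Museum Photo → 2
15:10 end Gardens Photo → 1
16:30 end Museum Photo → 0
17:30 start Harbour Tasting → 1
20:20 end Harbour Tasting → 0
Peak is 2, at 08:10 (Castle Hike, Museum Visit).

2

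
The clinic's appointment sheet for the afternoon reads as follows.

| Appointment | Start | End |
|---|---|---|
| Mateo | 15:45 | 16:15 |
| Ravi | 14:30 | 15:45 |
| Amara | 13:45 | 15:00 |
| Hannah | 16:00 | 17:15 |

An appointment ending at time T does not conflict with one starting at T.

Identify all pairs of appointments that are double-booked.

Amara & Ravi, Hannah & Mateo

Sorted by start: Amara, Ravi, Mateo, Hannah.
Ravi starts before Amara ends → Amara and Ravi overlap.
Mateo starts after Amara ends; Amara is clear from here.
Mateo starts exactly when Ravi ends (back-to-back, no overlap); Ravi is clear from here.
Hannah starts before Mateo ends → Mateo and Hannah overlap.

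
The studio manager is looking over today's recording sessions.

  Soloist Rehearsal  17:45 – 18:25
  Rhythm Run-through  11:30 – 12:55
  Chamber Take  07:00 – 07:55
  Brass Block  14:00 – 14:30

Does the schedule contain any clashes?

No

Sorted by start: Chamber Take, Rhythm Run-through, Brass Block, Soloist Rehearsal.
Rhythm Run-through starts after Chamber Take ends; Chamber Take is clear from here.
Brass Block starts after Rhythm Run-through ends; Rhythm Run-through is clear from here.
Soloist Rehearsal starts after Brass Block ends.
Every pair is clear; the schedule has no overlaps.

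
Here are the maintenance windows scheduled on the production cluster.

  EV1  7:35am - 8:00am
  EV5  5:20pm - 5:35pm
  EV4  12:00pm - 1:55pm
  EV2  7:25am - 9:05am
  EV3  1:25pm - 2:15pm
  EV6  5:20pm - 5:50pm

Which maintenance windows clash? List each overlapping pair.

Two intervals overlap when each starts before the other ends.
Sorted by start: EV2, EV1, EV4, EV3, EV5, EV6.
EV1 starts before EV2 ends → EV2 and EV1 overlap.
EV4 starts after EV2 ends, so EV2 has no further overlaps.
EV4 starts after EV1 ends, so EV1 has no further overlaps.
EV3 starts before EV4 ends → EV4 and EV3 overlap.
EV5 starts after EV4 ends, so EV4 has no further overlaps.
EV5 starts after EV3 ends, so EV3 has no further overlaps.
EV6 starts before EV5 ends → EV5 and EV6 overlap.

EV1 & EV2, EV3 & EV4, EV5 & EV6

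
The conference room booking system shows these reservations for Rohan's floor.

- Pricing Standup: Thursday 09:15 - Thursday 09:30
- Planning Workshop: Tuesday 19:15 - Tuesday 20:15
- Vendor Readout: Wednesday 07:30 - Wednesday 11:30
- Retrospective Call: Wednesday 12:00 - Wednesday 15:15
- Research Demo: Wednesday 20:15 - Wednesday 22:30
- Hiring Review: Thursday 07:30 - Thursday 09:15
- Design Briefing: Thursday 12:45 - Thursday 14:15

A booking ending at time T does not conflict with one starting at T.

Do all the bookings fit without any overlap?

Sorted by start: Planning Workshop, Vendor Readout, Retrospective Call, Research Demo, Hiring Review, Pricing Standup, Design Briefing.
Vendor Readout starts after Planning Workshop ends — done with Planning Workshop.
Retrospective Call starts after Vendor Readout ends — done with Vendor Readout.
Research Demo starts after Retrospective Call ends — done with Retrospective Call.
Hiring Review starts after Research Demo ends — done with Research Demo.
Pricing Standup starts exactly when Hiring Review ends (back-to-back, no overlap) — done with Hiring Review.
Design Briefing starts after Pricing Standup ends.
Every pair is clear; the schedule has no overlaps.

Yes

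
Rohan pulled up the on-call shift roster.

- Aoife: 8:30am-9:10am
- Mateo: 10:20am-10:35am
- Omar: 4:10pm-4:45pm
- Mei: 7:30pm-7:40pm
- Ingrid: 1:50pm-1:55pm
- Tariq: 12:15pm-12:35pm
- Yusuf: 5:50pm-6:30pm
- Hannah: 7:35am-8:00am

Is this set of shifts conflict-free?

Yes

Check each pair: they overlap iff neither finishes before the other starts.
Sorted by start: Hannah, Aoife, Mateo, Tariq, Ingrid, Omar, Yusuf, Mei.
Aoife starts after Hannah ends; Hannah is clear from here.
Mateo starts after Aoife ends; Aoife is clear from here.
Tariq starts after Mateo ends; Mateo is clear from here.
Ingrid starts after Tariq ends; Tariq is clear from here.
Omar starts after Ingrid ends; Ingrid is clear from here.
Yusuf starts after Omar ends; Omar is clear from here.
Mei starts after Yusuf ends.
Every pair is clear; the schedule has no overlaps.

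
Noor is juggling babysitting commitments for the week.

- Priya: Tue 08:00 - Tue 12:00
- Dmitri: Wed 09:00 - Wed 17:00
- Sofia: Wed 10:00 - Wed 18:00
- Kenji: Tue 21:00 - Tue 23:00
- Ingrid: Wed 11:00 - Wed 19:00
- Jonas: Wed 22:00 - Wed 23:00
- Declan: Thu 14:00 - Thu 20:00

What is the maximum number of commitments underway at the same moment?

3

Sweep the timeline, counting +1 at each start and −1 at each end (ends before starts at a tie):
Tue 08:00 start Priya → 1
Tue 12:00 end Priya → 0
Tue 21:00 start Kenji → 1
Tue 23:00 end Kenji → 0
Wed 09:00 start Dmitri → 1
Wed 10:00 start Sofia → 2
Wed 11:00 start Ingrid → 3
Wed 17:00 end Dmitri → 2
Wed 18:00 end Sofia → 1
Wed 19:00 end Ingrid → 0
Wed 22:00 start Jonas → 1
Wed 23:00 end Jonas → 0
Thu 14:00 start Declan → 1
Thu 20:00 end Declan → 0
Peak is 3, at Wed 11:00 (Dmitri, Ingrid, Sofia).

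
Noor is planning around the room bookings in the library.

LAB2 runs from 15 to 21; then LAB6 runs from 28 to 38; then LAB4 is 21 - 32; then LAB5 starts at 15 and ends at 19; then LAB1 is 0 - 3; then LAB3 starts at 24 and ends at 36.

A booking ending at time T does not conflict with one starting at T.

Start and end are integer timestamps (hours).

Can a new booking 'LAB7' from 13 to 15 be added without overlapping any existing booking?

Yes — the slot is free

LAB1: ends 3 at or before LAB7 starts 13 → clear.
LAB2: starts 15 at or after LAB7 ends 15 → clear.
LAB5: starts 15 at or after LAB7 ends 15 → clear.
LAB4: starts 21 at or after LAB7 ends 15 → clear.
LAB3: starts 24 at or after LAB7 ends 15 → clear.
LAB6: starts 28 at or after LAB7 ends 15 → clear.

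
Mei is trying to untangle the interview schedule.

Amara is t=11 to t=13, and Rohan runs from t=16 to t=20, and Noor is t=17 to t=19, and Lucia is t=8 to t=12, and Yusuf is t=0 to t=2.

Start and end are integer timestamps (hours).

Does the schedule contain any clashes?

Check each pair: they overlap iff neither finishes before the other starts.
Sorted by start: Yusuf, Lucia, Amara, Rohan, Noor.
Lucia starts after Yusuf ends, so nothing later overlaps Yusuf either.
Amara starts before Lucia ends → Lucia and Amara overlap.
That's a conflict, so the schedule is not conflict-free.

Yes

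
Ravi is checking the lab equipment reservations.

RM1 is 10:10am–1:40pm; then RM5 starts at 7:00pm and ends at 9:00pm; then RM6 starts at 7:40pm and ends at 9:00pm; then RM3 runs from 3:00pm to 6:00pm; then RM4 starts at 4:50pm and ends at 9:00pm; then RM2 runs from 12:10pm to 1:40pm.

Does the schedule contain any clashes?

Sorted by start: RM1, RM2, RM3, RM4, RM5, RM6.
RM2 starts before RM1 ends → RM1 and RM2 overlap.
That's a conflict, so the schedule is not conflict-free.

Yes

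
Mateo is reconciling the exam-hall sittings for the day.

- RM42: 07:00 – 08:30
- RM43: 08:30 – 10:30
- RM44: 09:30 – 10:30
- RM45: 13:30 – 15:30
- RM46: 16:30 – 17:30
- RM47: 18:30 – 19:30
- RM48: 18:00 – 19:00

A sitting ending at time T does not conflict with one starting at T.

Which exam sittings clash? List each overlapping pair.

RM43 & RM44, RM47 & RM48

Sorted by start: RM42, RM43, RM44, RM45, RM46, RM48, RM47.
RM43 starts exactly when RM42 ends (back-to-back, no overlap), so nothing later overlaps RM42 either.
RM44 starts before RM43 ends → RM43 and RM44 overlap.
RM45 starts after RM43 ends, so nothing later overlaps RM43 either.
RM45 starts after RM44 ends, so nothing later overlaps RM44 either.
RM46 starts after RM45 ends, so nothing later overlaps RM45 either.
RM48 starts after RM46 ends, so nothing later overlaps RM46 either.
RM47 starts before RM48 ends → RM48 and RM47 overlap.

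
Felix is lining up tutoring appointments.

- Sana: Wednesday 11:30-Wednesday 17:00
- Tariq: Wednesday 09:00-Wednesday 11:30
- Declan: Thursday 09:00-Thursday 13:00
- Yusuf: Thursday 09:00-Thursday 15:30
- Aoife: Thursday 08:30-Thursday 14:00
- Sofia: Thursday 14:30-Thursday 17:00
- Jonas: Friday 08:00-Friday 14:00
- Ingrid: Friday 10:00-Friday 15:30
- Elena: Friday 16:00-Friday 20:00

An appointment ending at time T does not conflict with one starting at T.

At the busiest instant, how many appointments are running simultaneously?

3

Sort all start/end points and keep a running count:
Wednesday 09:00 start Tariq → 1
Wednesday 11:30 end Tariq → 0
Wednesday 11:30 start Sana → 1
Wednesday 17:00 end Sana → 0
Thursday 08:30 start Aoife → 1
Thursday 09:00 start Declan → 2
Thursday 09:00 start Yusuf → 3
Thursday 13:00 end Declan → 2
Thursday 14:00 end Aoife → 1
Thursday 14:30 start Sofia → 2
Thursday 15:30 end Yusuf → 1
Thursday 17:00 end Sofia → 0
Friday 08:00 start Jonas → 1
Friday 10:00 start Ingrid → 2
Friday 14:00 end Jonas → 1
Friday 15:30 end Ingrid → 0
Friday 16:00 start Elena → 1
Friday 20:00 end Elena → 0
Peak is 3, at Thursday 09:00 (Aoife, Declan, Yusuf).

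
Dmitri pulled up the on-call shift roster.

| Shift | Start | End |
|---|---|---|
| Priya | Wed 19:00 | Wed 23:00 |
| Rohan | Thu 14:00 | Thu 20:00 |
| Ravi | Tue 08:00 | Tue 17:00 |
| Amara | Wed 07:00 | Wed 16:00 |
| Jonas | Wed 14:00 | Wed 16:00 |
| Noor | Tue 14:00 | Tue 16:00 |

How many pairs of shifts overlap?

Two intervals overlap when each starts before the other ends.
Sorted by start: Ravi, Noor, Amara, Jonas, Priya, Rohan.
Noor starts before Ravi ends → Ravi and Noor overlap.
Amara starts after Ravi ends — done with Ravi.
Amara starts after Noor ends — done with Noor.
Jonas starts before Amara ends → Amara and Jonas overlap.
Priya starts after Amara ends — done with Amara.
Priya starts after Jonas ends — done with Jonas.
Rohan starts after Priya ends.
Overlapping pairs: Amara & Jonas, Noor & Ravi — 2 in total.

2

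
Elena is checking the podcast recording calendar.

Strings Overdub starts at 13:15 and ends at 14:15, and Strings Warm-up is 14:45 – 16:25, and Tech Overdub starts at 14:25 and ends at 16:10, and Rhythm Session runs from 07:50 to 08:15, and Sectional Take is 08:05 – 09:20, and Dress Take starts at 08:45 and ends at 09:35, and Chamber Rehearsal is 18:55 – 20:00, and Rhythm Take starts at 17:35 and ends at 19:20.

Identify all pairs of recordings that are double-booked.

Chamber Rehearsal & Rhythm Take, Dress Take & Sectional Take, Rhythm Session & Sectional Take, Strings Warm-up & Tech Overdub

Sorted by start: Rhythm Session, Sectional Take, Dress Take, Strings Overdub, Tech Overdub, Strings Warm-up, Rhythm Take, Chamber Rehearsal.
Sectional Take starts before Rhythm Session ends → Rhythm Session and Sectional Take overlap.
Dress Take starts after Rhythm Session ends, so Rhythm Session has no further overlaps.
Dress Take starts before Sectional Take ends → Sectional Take and Dress Take overlap.
Strings Overdub starts after Sectional Take ends, so Sectional Take has no further overlaps.
Strings Overdub starts after Dress Take ends, so Dress Take has no further overlaps.
Tech Overdub starts after Strings Overdub ends, so Strings Overdub has no further overlaps.
Strings Warm-up starts before Tech Overdub ends → Tech Overdub and Strings Warm-up overlap.
Rhythm Take starts after Tech Overdub ends, so Tech Overdub has no further overlaps.
Rhythm Take starts after Strings Warm-up ends, so Strings Warm-up has no further overlaps.
Chamber Rehearsal starts before Rhythm Take ends → Rhythm Take and Chamber Rehearsal overlap.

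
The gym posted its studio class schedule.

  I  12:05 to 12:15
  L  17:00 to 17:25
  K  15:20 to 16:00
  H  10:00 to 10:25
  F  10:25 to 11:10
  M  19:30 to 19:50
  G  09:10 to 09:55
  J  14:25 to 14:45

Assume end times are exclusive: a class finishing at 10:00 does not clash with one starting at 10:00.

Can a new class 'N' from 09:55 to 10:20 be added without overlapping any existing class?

G: ends 09:55 at or before N starts 09:55 → clear.
H: starts 10:00 before N ends 10:20, and ends 10:25 after N starts 09:55 → overlap.
F: starts 10:25 at or after N ends 10:20 → clear.
I: starts 12:05 at or after N ends 10:20 → clear.
J: starts 14:25 at or after N ends 10:20 → clear.
K: starts 15:20 at or after N ends 10:20 → clear.
L: starts 17:00 at or after N ends 10:20 → clear.
M: starts 19:30 at or after N ends 10:20 → clear.
N overlaps H.

No — it overlaps H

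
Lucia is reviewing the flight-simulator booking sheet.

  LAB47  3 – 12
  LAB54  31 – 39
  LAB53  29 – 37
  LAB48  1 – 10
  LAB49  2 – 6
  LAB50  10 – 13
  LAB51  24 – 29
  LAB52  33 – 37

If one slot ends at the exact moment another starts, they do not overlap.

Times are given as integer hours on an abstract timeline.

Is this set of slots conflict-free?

No

Check each pair: they overlap iff neither finishes before the other starts.
Sorted by start: LAB48, LAB49, LAB47, LAB50, LAB51, LAB53, LAB54, LAB52.
LAB49 starts before LAB48 ends → LAB48 and LAB49 overlap.
That's a conflict, so the schedule is not conflict-free.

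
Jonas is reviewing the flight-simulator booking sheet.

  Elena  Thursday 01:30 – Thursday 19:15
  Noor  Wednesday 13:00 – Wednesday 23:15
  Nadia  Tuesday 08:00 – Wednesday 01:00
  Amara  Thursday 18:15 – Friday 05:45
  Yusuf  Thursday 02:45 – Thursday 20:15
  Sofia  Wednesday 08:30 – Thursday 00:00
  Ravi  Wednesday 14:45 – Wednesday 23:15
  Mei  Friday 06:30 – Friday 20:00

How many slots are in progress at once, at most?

Walk through starts and ends in time order (an end at T is processed before a start at T):
Tuesday 08:00 start Nadia → 1
Wednesday 01:00 end Nadia → 0
Wednesday 08:30 start Sofia → 1
Wednesday 13:00 start Noor → 2
Wednesday 14:45 start Ravi → 3
Wednesday 23:15 end Noor → 2
Wednesday 23:15 end Ravi → 1
Thursday 00:00 end Sofia → 0
Thursday 01:30 start Elena → 1
Thursday 02:45 start Yusuf → 2
Thursday 18:15 start Amara → 3
Thursday 19:15 end Elena → 2
Thursday 20:15 end Yusuf → 1
Friday 05:45 end Amara → 0
Friday 06:30 start Mei → 1
Friday 20:00 end Mei → 0
Peak is 3, at Wednesday 14:45 (Noor, Ravi, Sofia).

3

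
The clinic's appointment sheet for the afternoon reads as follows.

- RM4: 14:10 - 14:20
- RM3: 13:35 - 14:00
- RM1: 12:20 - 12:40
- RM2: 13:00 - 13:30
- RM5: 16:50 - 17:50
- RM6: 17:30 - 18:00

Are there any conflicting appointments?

Yes

Sorted by start: RM1, RM2, RM3, RM4, RM5, RM6.
RM2 starts after RM1 ends, so nothing later overlaps RM1 either.
RM3 starts after RM2 ends, so nothing later overlaps RM2 either.
RM4 starts after RM3 ends, so nothing later overlaps RM3 either.
RM5 starts after RM4 ends, so nothing later overlaps RM4 either.
RM6 starts before RM5 ends → RM5 and RM6 overlap.
That's a conflict, so the schedule is not conflict-free.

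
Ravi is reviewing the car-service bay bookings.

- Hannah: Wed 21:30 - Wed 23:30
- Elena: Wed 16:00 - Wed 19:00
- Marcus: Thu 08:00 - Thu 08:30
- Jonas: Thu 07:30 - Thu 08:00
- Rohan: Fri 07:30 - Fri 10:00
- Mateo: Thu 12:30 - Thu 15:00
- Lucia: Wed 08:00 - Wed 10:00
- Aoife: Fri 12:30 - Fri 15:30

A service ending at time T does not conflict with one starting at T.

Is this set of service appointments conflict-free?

Yes

Check each pair: they overlap iff neither finishes before the other starts.
Sorted by start: Lucia, Elena, Hannah, Jonas, Marcus, Mateo, Rohan, Aoife.
Elena starts after Lucia ends — done with Lucia.
Hannah starts after Elena ends — done with Elena.
Jonas starts after Hannah ends — done with Hannah.
Marcus starts exactly when Jonas ends (back-to-back, no overlap) — done with Jonas.
Mateo starts after Marcus ends — done with Marcus.
Rohan starts after Mateo ends — done with Mateo.
Aoife starts after Rohan ends.
Every pair is clear; the schedule has no overlaps.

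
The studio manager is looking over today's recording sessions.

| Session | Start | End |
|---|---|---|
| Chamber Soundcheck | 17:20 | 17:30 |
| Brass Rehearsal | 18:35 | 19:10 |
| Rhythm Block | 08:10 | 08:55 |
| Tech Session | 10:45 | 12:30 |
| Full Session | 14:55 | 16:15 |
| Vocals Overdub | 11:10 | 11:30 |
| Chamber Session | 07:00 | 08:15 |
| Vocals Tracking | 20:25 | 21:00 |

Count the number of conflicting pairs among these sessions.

Sorted by start: Chamber Session, Rhythm Block, Tech Session, Vocals Overdub, Full Session, Chamber Soundcheck, Brass Rehearsal, Vocals Tracking.
Rhythm Block starts before Chamber Session ends → Chamber Session and Rhythm Block overlap.
Tech Session starts after Chamber Session ends, so Chamber Session has no further overlaps.
Tech Session starts after Rhythm Block ends, so Rhythm Block has no further overlaps.
Vocals Overdub starts before Tech Session ends → Tech Session and Vocals Overdub overlap.
Full Session starts after Tech Session ends, so Tech Session has no further overlaps.
Full Session starts after Vocals Overdub ends, so Vocals Overdub has no further overlaps.
Chamber Soundcheck starts after Full Session ends, so Full Session has no further overlaps.
Brass Rehearsal starts after Chamber Soundcheck ends, so Chamber Soundcheck has no further overlaps.
Vocals Tracking starts after Brass Rehearsal ends.
Overlapping pairs: Chamber Session & Rhythm Block, Tech Session & Vocals Overdub — 2 in total.

2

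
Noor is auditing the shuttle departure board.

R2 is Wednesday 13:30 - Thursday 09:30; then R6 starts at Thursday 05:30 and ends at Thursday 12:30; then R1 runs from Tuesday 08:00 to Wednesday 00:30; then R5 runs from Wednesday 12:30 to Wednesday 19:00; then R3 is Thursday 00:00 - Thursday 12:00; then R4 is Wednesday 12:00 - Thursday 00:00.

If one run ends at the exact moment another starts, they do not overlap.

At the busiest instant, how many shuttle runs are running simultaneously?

Sort all start/end points and keep a running count:
Tuesday 08:00 start R1 → 1
Wednesday 00:30 end R1 → 0
Wednesday 12:00 start R4 → 1
Wednesday 12:30 start R5 → 2
Wednesday 13:30 start R2 → 3
Wednesday 19:00 end R5 → 2
Thursday 00:00 end R4 → 1
Thursday 00:00 start R3 → 2
Thursday 05:30 start R6 → 3
Thursday 09:30 end R2 → 2
Thursday 12:00 end R3 → 1
Thursday 12:30 end R6 → 0
Peak is 3, at Wednesday 13:30 (R2, R4, R5).

3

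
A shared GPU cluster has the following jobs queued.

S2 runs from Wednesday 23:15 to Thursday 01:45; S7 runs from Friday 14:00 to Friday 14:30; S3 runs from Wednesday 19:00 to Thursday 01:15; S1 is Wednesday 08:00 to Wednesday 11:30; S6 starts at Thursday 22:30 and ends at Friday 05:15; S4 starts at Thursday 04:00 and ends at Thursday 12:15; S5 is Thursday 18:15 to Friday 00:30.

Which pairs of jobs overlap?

S2 & S3, S5 & S6

Sorted by start: S1, S3, S2, S4, S5, S6, S7.
S3 starts after S1 ends, so S1 has no further overlaps.
S2 starts before S3 ends → S3 and S2 overlap.
S4 starts after S3 ends, so S3 has no further overlaps.
S4 starts after S2 ends, so S2 has no further overlaps.
S5 starts after S4 ends, so S4 has no further overlaps.
S6 starts before S5 ends → S5 and S6 overlap.
S7 starts after S5 ends.
S7 starts after S6 ends.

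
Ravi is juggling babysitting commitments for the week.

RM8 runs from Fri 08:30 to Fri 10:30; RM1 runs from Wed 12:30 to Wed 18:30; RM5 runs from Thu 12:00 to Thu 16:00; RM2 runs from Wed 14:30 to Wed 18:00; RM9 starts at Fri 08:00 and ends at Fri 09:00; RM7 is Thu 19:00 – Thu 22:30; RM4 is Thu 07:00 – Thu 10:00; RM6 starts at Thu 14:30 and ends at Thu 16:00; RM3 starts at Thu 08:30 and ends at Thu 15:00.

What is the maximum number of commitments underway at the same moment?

3

Sweep the timeline, counting +1 at each start and −1 at each end (ends before starts at a tie):
Wed 12:30 start RM1 → 1
Wed 14:30 start RM2 → 2
Wed 18:00 end RM2 → 1
Wed 18:30 end RM1 → 0
Thu 07:00 start RM4 → 1
Thu 08:30 start RM3 → 2
Thu 10:00 end RM4 → 1
Thu 12:00 start RM5 → 2
Thu 14:30 start RM6 → 3
Thu 15:00 end RM3 → 2
Thu 16:00 end RM5 → 1
Thu 16:00 end RM6 → 0
Thu 19:00 start RM7 → 1
Thu 22:30 end RM7 → 0
Fri 08:00 start RM9 → 1
Fri 08:30 start RM8 → 2
Fri 09:00 end RM9 → 1
Fri 10:30 end RM8 → 0
Peak is 3, at Thu 14:30 (RM3, RM5, RM6).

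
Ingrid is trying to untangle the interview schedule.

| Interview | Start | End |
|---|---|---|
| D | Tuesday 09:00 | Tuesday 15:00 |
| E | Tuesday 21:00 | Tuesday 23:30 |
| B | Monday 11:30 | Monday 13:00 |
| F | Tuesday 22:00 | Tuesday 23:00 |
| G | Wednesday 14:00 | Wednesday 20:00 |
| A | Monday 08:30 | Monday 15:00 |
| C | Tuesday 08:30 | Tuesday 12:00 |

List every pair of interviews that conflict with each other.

A & B, C & D, E & F

Two intervals overlap when each starts before the other ends.
Sorted by start: A, B, C, D, E, F, G.
B starts before A ends → A and B overlap.
C starts after A ends, so A has no further overlaps.
C starts after B ends, so B has no further overlaps.
D starts before C ends → C and D overlap.
E starts after C ends, so C has no further overlaps.
E starts after D ends, so D has no further overlaps.
F starts before E ends → E and F overlap.
G starts after E ends.
G starts after F ends.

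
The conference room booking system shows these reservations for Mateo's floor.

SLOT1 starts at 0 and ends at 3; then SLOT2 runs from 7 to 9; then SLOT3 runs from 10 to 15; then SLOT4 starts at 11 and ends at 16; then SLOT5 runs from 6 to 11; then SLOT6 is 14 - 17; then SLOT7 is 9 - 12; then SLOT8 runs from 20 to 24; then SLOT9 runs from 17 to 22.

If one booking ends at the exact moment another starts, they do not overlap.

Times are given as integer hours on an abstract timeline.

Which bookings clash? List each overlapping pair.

Sorted by start: SLOT1, SLOT5, SLOT2, SLOT7, SLOT3, SLOT4, SLOT6, SLOT9, SLOT8.
SLOT5 starts after SLOT1 ends; SLOT1 is clear from here.
SLOT2 starts before SLOT5 ends → SLOT5 and SLOT2 overlap.
SLOT7 starts before SLOT5 ends → SLOT5 and SLOT7 overlap.
SLOT3 starts before SLOT5 ends → SLOT5 and SLOT3 overlap.
SLOT4 starts exactly when SLOT5 ends (back-to-back, no overlap); SLOT5 is clear from here.
SLOT7 starts exactly when SLOT2 ends (back-to-back, no overlap); SLOT2 is clear from here.
SLOT3 starts before SLOT7 ends → SLOT7 and SLOT3 overlap.
SLOT4 starts before SLOT7 ends → SLOT7 and SLOT4 overlap.
SLOT6 starts after SLOT7 ends; SLOT7 is clear from here.
SLOT4 starts before SLOT3 ends → SLOT3 and SLOT4 overlap.
SLOT6 starts before SLOT3 ends → SLOT3 and SLOT6 overlap.
SLOT9 starts after SLOT3 ends; SLOT3 is clear from here.
SLOT6 starts before SLOT4 ends → SLOT4 and SLOT6 overlap.
SLOT9 starts after SLOT4 ends; SLOT4 is clear from here.
SLOT9 starts exactly when SLOT6 ends (back-to-back, no overlap); SLOT6 is clear from here.
SLOT8 starts before SLOT9 ends → SLOT9 and SLOT8 overlap.

SLOT2 & SLOT5, SLOT3 & SLOT4, SLOT3 & SLOT5, SLOT3 & SLOT6, SLOT3 & SLOT7, SLOT4 & SLOT6, SLOT4 & SLOT7, SLOT5 & SLOT7, SLOT8 & SLOT9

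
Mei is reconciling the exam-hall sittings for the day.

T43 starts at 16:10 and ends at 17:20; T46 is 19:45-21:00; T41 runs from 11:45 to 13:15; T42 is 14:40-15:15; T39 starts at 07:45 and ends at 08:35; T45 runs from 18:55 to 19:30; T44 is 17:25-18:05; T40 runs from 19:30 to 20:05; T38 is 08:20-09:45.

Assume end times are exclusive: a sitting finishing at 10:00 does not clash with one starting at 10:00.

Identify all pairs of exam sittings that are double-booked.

T38 & T39, T40 & T46

Sorted by start: T39, T38, T41, T42, T43, T44, T45, T40, T46.
T38 starts before T39 ends → T39 and T38 overlap.
T41 starts after T39 ends; T39 is clear from here.
T41 starts after T38 ends; T38 is clear from here.
T42 starts after T41 ends; T41 is clear from here.
T43 starts after T42 ends; T42 is clear from here.
T44 starts after T43 ends; T43 is clear from here.
T45 starts after T44 ends; T44 is clear from here.
T40 starts exactly when T45 ends (back-to-back, no overlap); T45 is clear from here.
T46 starts before T40 ends → T40 and T46 overlap.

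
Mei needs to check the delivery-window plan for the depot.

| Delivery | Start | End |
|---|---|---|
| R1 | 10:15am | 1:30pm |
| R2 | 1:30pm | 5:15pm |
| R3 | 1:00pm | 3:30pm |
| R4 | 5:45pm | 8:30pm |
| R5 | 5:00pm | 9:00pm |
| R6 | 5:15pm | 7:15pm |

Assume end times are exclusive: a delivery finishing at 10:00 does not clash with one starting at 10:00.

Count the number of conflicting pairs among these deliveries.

Sorted by start: R1, R3, R2, R5, R6, R4.
R3 starts before R1 ends → R1 and R3 overlap.
R2 starts exactly when R1 ends (back-to-back, no overlap), so R1 has no further overlaps.
R2 starts before R3 ends → R3 and R2 overlap.
R5 starts after R3 ends, so R3 has no further overlaps.
R5 starts before R2 ends → R2 and R5 overlap.
R6 starts exactly when R2 ends (back-to-back, no overlap), so R2 has no further overlaps.
R6 starts before R5 ends → R5 and R6 overlap.
R4 starts before R5 ends → R5 and R4 overlap.
R4 starts before R6 ends → R6 and R4 overlap.
Overlapping pairs: R1 & R3, R2 & R3, R2 & R5, R4 & R5, R4 & R6, R5 & R6 — 6 in total.

6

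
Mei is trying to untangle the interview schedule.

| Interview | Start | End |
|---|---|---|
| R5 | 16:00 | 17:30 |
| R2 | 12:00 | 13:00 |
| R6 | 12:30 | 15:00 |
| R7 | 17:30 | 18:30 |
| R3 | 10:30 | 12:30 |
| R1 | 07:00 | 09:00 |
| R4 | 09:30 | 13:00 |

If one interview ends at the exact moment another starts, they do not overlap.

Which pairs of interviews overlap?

R2 & R3, R2 & R4, R2 & R6, R3 & R4, R4 & R6

Two intervals overlap when each starts before the other ends.
Sorted by start: R1, R4, R3, R2, R6, R5, R7.
R4 starts after R1 ends, so nothing later overlaps R1 either.
R3 starts before R4 ends → R4 and R3 overlap.
R2 starts before R4 ends → R4 and R2 overlap.
R6 starts before R4 ends → R4 and R6 overlap.
R5 starts after R4 ends, so nothing later overlaps R4 either.
R2 starts before R3 ends → R3 and R2 overlap.
R6 starts exactly when R3 ends (back-to-back, no overlap), so nothing later overlaps R3 either.
R6 starts before R2 ends → R2 and R6 overlap.
R5 starts after R2 ends, so nothing later overlaps R2 either.
R5 starts after R6 ends, so nothing later overlaps R6 either.
R7 starts exactly when R5 ends (back-to-back, no overlap).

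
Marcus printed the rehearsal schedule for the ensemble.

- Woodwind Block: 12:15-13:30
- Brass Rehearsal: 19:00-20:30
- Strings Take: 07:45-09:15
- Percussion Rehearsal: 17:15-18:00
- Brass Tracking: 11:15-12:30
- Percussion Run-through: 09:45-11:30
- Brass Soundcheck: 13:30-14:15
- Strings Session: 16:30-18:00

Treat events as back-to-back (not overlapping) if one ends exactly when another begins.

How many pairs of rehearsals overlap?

Sorted by start: Strings Take, Percussion Run-through, Brass Tracking, Woodwind Block, Brass Soundcheck, Strings Session, Percussion Rehearsal, Brass Rehearsal.
Percussion Run-through starts after Strings Take ends, so nothing later overlaps Strings Take either.
Brass Tracking starts before Percussion Run-through ends → Percussion Run-through and Brass Tracking overlap.
Woodwind Block starts after Percussion Run-through ends, so nothing later overlaps Percussion Run-through either.
Woodwind Block starts before Brass Tracking ends → Brass Tracking and Woodwind Block overlap.
Brass Soundcheck starts after Brass Tracking ends, so nothing later overlaps Brass Tracking either.
Brass Soundcheck starts exactly when Woodwind Block ends (back-to-back, no overlap), so nothing later overlaps Woodwind Block either.
Strings Session starts after Brass Soundcheck ends, so nothing later overlaps Brass Soundcheck either.
Percussion Rehearsal starts before Strings Session ends → Strings Session and Percussion Rehearsal overlap.
Brass Rehearsal starts after Strings Session ends.
Brass Rehearsal starts after Percussion Rehearsal ends.
Overlapping pairs: Brass Tracking & Percussion Run-through, Brass Tracking & Woodwind Block, Percussion Rehearsal & Strings Session — 3 in total.

3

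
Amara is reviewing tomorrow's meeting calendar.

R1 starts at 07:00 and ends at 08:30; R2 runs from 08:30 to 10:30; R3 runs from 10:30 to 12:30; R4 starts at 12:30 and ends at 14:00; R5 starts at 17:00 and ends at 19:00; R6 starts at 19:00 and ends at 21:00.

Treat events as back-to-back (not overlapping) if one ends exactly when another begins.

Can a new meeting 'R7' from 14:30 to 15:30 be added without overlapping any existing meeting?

R1: ends 08:30 at or before R7 starts 14:30 → clear.
R2: ends 10:30 at or before R7 starts 14:30 → clear.
R3: ends 12:30 at or before R7 starts 14:30 → clear.
R4: ends 14:00 at or before R7 starts 14:30 → clear.
R5: starts 17:00 at or after R7 ends 15:30 → clear.
R6: starts 19:00 at or after R7 ends 15:30 → clear.

Yes — the slot is free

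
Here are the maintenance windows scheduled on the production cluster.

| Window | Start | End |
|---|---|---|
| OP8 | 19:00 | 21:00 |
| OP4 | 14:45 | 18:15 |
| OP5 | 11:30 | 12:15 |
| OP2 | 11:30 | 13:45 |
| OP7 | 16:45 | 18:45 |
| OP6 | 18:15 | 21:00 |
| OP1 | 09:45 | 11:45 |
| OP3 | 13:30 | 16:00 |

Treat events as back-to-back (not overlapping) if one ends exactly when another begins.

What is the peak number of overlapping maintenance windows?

Sweep the timeline, counting +1 at each start and −1 at each end (ends before starts at a tie):
09:45 start OP1 → 1
11:30 start OP2 → 2
11:30 start OP5 → 3
11:45 end OP1 → 2
12:15 end OP5 → 1
13:30 start OP3 → 2
13:45 end OP2 → 1
14:45 start OP4 → 2
16:00 end OP3 → 1
16:45 start OP7 → 2
18:15 end OP4 → 1
18:15 start OP6 → 2
18:45 end OP7 → 1
19:00 start OP8 → 2
21:00 end OP6 → 1
21:00 end OP8 → 0
Peak is 3, at 11:30 (OP1, OP2, OP5).

3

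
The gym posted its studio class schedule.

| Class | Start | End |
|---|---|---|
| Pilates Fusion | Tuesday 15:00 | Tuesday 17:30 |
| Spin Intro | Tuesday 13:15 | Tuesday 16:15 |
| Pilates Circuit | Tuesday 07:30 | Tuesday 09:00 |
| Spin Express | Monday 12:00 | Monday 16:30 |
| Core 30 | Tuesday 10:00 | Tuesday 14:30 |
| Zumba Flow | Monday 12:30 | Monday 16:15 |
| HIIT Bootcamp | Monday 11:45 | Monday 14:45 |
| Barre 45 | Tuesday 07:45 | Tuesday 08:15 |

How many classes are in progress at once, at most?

3

Walk through starts and ends in time order (an end at T is processed before a start at T):
Monday 11:45 start HIIT Bootcamp → 1
Monday 12:00 start Spin Express → 2
Monday 12:30 start Zumba Flow → 3
Monday 14:45 end HIIT Bootcamp → 2
Monday 16:15 end Zumba Flow → 1
Monday 16:30 end Spin Express → 0
Tuesday 07:30 start Pilates Circuit → 1
Tuesday 07:45 start Barre 45 → 2
Tuesday 08:15 end Barre 45 → 1
Tuesday 09:00 end Pilates Circuit → 0
Tuesday 10:00 start Core 30 → 1
Tuesday 13:15 start Spin Intro → 2
Tuesday 14:30 end Core 30 → 1
Tuesday 15:00 start Pilates Fusion → 2
Tuesday 16:15 end Spin Intro → 1
Tuesday 17:30 end Pilates Fusion → 0
Peak is 3, at Monday 12:30 (HIIT Bootcamp, Spin Express, Zumba Flow).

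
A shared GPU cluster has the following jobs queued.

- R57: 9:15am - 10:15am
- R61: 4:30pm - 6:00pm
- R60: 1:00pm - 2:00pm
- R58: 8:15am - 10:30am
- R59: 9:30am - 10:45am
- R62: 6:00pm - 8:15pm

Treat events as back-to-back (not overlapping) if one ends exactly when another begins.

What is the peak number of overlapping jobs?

3

Sweep the timeline, counting +1 at each start and −1 at each end (ends before starts at a tie):
8:15am start R58 → 1
9:15am start R57 → 2
9:30am start R59 → 3
10:15am end R57 → 2
10:30am end R58 → 1
10:45am end R59 → 0
1:00pm start R60 → 1
2:00pm end R60 → 0
4:30pm start R61 → 1
6:00pm end R61 → 0
6:00pm start R62 → 1
8:15pm end R62 → 0
Peak is 3, at 9:30am (R57, R58, R59).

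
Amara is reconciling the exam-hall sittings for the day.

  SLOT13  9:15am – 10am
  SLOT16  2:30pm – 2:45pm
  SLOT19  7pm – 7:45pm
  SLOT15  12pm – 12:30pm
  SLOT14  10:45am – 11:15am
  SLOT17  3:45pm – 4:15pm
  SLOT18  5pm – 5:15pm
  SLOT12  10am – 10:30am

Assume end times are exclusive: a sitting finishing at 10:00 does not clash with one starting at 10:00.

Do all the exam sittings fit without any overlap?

Yes

Sorted by start: SLOT13, SLOT12, SLOT14, SLOT15, SLOT16, SLOT17, SLOT18, SLOT19.
SLOT12 starts exactly when SLOT13 ends (back-to-back, no overlap) — done with SLOT13.
SLOT14 starts after SLOT12 ends — done with SLOT12.
SLOT15 starts after SLOT14 ends — done with SLOT14.
SLOT16 starts after SLOT15 ends — done with SLOT15.
SLOT17 starts after SLOT16 ends — done with SLOT16.
SLOT18 starts after SLOT17 ends — done with SLOT17.
SLOT19 starts after SLOT18 ends.
Every pair is clear; the schedule has no overlaps.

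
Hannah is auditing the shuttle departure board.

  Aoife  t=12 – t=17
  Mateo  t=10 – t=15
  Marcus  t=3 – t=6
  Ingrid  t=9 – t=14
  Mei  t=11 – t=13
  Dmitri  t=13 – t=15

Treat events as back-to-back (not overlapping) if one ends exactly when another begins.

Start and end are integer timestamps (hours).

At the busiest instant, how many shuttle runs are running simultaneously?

Sweep the timeline, counting +1 at each start and −1 at each end (ends before starts at a tie):
t=3 start Marcus → 1
t=6 end Marcus → 0
t=9 start Ingrid → 1
t=10 start Mateo → 2
t=11 start Mei → 3
t=12 start Aoife → 4
t=13 end Mei → 3
t=13 start Dmitri → 4
t=14 end Ingrid → 3
t=15 end Dmitri → 2
t=15 end Mateo → 1
t=17 end Aoife → 0
Peak is 4, at t=12 (Aoife, Ingrid, Mateo, Mei).

4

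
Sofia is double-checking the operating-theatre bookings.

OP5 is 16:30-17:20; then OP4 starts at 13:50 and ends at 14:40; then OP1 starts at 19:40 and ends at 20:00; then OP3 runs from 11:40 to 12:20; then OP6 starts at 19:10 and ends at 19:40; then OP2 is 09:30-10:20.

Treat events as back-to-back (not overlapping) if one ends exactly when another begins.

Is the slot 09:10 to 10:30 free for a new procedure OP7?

OP2: starts 09:30 before OP7 ends 10:30, and ends 10:20 after OP7 starts 09:10 → overlap.
OP3: starts 11:40 at or after OP7 ends 10:30 → clear.
OP4: starts 13:50 at or after OP7 ends 10:30 → clear.
OP5: starts 16:30 at or after OP7 ends 10:30 → clear.
OP6: starts 19:10 at or after OP7 ends 10:30 → clear.
OP1: starts 19:40 at or after OP7 ends 10:30 → clear.
OP7 overlaps OP2.

No — it overlaps OP2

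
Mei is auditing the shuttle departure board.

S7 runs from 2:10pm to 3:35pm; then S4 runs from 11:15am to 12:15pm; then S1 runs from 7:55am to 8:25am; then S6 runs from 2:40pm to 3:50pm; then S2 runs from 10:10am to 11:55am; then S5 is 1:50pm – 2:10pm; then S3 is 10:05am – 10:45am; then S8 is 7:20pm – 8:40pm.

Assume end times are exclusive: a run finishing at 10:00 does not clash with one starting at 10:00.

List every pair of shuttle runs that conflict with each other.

S2 & S3, S2 & S4, S6 & S7

Sorted by start: S1, S3, S2, S4, S5, S7, S6, S8.
S3 starts after S1 ends — done with S1.
S2 starts before S3 ends → S3 and S2 overlap.
S4 starts after S3 ends — done with S3.
S4 starts before S2 ends → S2 and S4 overlap.
S5 starts after S2 ends — done with S2.
S5 starts after S4 ends — done with S4.
S7 starts exactly when S5 ends (back-to-back, no overlap) — done with S5.
S6 starts before S7 ends → S7 and S6 overlap.
S8 starts after S7 ends.
S8 starts after S6 ends.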